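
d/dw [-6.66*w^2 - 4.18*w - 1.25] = -13.32*w - 4.18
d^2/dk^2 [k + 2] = 0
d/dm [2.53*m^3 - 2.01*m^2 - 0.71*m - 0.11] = 7.59*m^2 - 4.02*m - 0.71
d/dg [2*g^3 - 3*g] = 6*g^2 - 3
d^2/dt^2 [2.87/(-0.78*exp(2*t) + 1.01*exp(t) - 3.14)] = (-2.87*(1.56*exp(t) - 1.01)*(3.12*exp(t) - 2.02)*exp(t) + (8.9544*exp(t) - 2.8987)*(0.78*exp(2*t) - 1.01*exp(t) + 3.14))*exp(t)/(0.78*exp(2*t) - 1.01*exp(t) + 3.14)^3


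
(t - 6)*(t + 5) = t^2 - t - 30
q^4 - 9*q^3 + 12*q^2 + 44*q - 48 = (q - 6)*(q - 4)*(q - 1)*(q + 2)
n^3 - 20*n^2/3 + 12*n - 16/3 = (n - 4)*(n - 2)*(n - 2/3)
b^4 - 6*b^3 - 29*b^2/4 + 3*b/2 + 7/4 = (b - 7)*(b - 1/2)*(b + 1/2)*(b + 1)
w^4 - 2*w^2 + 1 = (w - 1)^2*(w + 1)^2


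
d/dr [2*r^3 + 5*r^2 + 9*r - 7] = 6*r^2 + 10*r + 9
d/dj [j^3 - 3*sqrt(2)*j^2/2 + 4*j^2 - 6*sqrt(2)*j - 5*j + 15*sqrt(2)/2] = 3*j^2 - 3*sqrt(2)*j + 8*j - 6*sqrt(2) - 5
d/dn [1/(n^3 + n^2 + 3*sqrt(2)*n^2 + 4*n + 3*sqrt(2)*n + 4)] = (-3*n^2 - 6*sqrt(2)*n - 2*n - 3*sqrt(2) - 4)/(n^3 + n^2 + 3*sqrt(2)*n^2 + 4*n + 3*sqrt(2)*n + 4)^2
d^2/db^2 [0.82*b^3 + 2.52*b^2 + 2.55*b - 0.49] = 4.92*b + 5.04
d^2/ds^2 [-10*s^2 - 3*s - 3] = -20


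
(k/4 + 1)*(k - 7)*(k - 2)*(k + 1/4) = k^4/4 - 19*k^3/16 - 93*k^2/16 + 101*k/8 + 7/2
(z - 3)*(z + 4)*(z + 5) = z^3 + 6*z^2 - 7*z - 60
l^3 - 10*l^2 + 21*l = l*(l - 7)*(l - 3)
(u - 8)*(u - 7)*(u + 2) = u^3 - 13*u^2 + 26*u + 112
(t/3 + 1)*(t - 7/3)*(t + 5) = t^3/3 + 17*t^2/9 - 11*t/9 - 35/3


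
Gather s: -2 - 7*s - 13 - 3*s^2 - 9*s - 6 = -3*s^2 - 16*s - 21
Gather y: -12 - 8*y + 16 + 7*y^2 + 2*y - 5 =7*y^2 - 6*y - 1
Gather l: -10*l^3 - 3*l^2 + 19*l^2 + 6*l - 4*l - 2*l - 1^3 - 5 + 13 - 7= -10*l^3 + 16*l^2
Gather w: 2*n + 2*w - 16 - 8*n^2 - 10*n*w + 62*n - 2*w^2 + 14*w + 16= -8*n^2 + 64*n - 2*w^2 + w*(16 - 10*n)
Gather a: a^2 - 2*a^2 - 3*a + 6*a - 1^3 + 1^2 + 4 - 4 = -a^2 + 3*a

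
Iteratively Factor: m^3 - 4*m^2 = (m - 4)*(m^2) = m*(m - 4)*(m)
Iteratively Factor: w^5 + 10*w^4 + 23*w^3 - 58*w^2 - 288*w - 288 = (w + 3)*(w^4 + 7*w^3 + 2*w^2 - 64*w - 96) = (w - 3)*(w + 3)*(w^3 + 10*w^2 + 32*w + 32) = (w - 3)*(w + 3)*(w + 4)*(w^2 + 6*w + 8) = (w - 3)*(w + 2)*(w + 3)*(w + 4)*(w + 4)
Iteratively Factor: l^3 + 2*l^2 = (l)*(l^2 + 2*l) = l*(l + 2)*(l)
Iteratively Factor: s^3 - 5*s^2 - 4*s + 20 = (s - 2)*(s^2 - 3*s - 10) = (s - 2)*(s + 2)*(s - 5)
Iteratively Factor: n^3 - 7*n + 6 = (n - 1)*(n^2 + n - 6) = (n - 2)*(n - 1)*(n + 3)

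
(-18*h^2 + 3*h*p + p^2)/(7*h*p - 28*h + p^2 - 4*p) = (-18*h^2 + 3*h*p + p^2)/(7*h*p - 28*h + p^2 - 4*p)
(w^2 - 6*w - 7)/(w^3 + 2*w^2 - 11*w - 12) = (w - 7)/(w^2 + w - 12)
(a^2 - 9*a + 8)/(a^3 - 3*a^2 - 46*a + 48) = 1/(a + 6)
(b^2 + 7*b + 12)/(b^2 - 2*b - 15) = (b + 4)/(b - 5)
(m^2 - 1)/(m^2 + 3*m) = (m^2 - 1)/(m*(m + 3))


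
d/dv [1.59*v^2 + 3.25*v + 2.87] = 3.18*v + 3.25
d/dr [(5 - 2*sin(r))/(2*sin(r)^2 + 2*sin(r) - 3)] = 4*(sin(r)^2 - 5*sin(r) - 1)*cos(r)/(2*sin(r) - cos(2*r) - 2)^2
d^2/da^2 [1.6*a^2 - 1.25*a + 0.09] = 3.20000000000000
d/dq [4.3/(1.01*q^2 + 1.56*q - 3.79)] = (-8.686*q - 6.708)/(1.01*q^2 + 1.56*q - 3.79)^2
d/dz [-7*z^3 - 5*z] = -21*z^2 - 5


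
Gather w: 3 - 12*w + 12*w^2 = 12*w^2 - 12*w + 3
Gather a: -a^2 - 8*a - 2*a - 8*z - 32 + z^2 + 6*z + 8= -a^2 - 10*a + z^2 - 2*z - 24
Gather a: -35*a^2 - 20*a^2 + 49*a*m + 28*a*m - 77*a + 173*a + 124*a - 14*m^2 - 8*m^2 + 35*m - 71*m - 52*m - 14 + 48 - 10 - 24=-55*a^2 + a*(77*m + 220) - 22*m^2 - 88*m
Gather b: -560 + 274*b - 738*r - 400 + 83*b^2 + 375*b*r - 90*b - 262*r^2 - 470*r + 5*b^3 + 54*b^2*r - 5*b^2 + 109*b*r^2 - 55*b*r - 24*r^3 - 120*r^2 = 5*b^3 + b^2*(54*r + 78) + b*(109*r^2 + 320*r + 184) - 24*r^3 - 382*r^2 - 1208*r - 960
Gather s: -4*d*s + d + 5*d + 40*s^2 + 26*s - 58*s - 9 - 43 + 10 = 6*d + 40*s^2 + s*(-4*d - 32) - 42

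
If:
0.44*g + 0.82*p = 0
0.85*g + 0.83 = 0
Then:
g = -0.98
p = 0.52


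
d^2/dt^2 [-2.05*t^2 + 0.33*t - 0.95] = -4.10000000000000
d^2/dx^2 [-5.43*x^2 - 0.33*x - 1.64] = -10.8600000000000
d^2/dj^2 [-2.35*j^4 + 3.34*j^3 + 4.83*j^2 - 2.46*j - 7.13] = -28.2*j^2 + 20.04*j + 9.66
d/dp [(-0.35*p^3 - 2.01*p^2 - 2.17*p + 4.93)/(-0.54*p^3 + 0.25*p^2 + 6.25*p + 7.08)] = (-1.1729*p^4 - 6.7186*p^3 - 11.4674*p^2 - 30.9266*p - 46.1761)/(0.2916*p^6 - 0.27*p^5 - 6.6875*p^4 - 4.5214*p^3 + 42.6025*p^2 + 88.5*p + 50.1264)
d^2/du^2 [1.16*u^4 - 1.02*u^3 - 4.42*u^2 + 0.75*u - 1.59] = 13.92*u^2 - 6.12*u - 8.84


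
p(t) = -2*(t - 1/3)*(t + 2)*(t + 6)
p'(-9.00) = -228.67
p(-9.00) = 392.00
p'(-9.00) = -228.67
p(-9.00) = 392.00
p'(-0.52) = -4.34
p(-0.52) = 13.84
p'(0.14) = -23.08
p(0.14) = 5.08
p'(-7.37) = -118.55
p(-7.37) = 113.35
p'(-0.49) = -5.08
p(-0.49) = 13.70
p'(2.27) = -119.20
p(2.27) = -136.78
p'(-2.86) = 19.96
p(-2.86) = -17.25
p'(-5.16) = -20.18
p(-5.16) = -29.16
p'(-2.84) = 20.03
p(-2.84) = -16.85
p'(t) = -2*(t - 1/3)*(t + 2) - 2*(t - 1/3)*(t + 6) - 2*(t + 2)*(t + 6) = -6*t^2 - 92*t/3 - 56/3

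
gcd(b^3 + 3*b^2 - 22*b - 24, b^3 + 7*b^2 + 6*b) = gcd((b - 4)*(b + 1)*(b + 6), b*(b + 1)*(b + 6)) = b^2 + 7*b + 6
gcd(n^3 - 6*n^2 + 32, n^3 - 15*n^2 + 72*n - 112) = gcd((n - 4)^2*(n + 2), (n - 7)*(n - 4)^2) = n^2 - 8*n + 16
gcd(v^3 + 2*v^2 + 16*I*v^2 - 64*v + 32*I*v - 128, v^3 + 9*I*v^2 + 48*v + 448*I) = v^2 + 16*I*v - 64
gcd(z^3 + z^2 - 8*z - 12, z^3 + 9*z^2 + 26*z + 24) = z + 2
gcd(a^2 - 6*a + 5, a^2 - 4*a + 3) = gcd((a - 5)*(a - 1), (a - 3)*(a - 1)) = a - 1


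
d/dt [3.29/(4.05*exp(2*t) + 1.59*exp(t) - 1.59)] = (-26.649*exp(t) - 5.2311)*exp(t)/(4.05*exp(2*t) + 1.59*exp(t) - 1.59)^2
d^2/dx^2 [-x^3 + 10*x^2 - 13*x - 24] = 20 - 6*x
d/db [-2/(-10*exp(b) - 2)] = -5*exp(b)/(5*exp(b) + 1)^2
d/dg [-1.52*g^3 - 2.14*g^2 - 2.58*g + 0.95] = -4.56*g^2 - 4.28*g - 2.58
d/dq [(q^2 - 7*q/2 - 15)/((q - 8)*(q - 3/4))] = 84*(-q^2 + 8*q - 29)/(16*q^4 - 280*q^3 + 1417*q^2 - 1680*q + 576)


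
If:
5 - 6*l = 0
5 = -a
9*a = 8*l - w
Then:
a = -5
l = 5/6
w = 155/3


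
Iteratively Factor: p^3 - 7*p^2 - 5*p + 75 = (p - 5)*(p^2 - 2*p - 15) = (p - 5)*(p + 3)*(p - 5)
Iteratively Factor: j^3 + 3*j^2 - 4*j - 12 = (j + 2)*(j^2 + j - 6) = (j + 2)*(j + 3)*(j - 2)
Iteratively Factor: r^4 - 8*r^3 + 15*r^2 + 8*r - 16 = (r - 1)*(r^3 - 7*r^2 + 8*r + 16) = (r - 4)*(r - 1)*(r^2 - 3*r - 4) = (r - 4)*(r - 1)*(r + 1)*(r - 4)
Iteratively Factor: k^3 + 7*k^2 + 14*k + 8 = (k + 2)*(k^2 + 5*k + 4) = (k + 1)*(k + 2)*(k + 4)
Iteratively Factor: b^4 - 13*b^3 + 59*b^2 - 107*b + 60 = (b - 4)*(b^3 - 9*b^2 + 23*b - 15) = (b - 5)*(b - 4)*(b^2 - 4*b + 3) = (b - 5)*(b - 4)*(b - 3)*(b - 1)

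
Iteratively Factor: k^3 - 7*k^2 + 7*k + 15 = (k + 1)*(k^2 - 8*k + 15) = (k - 5)*(k + 1)*(k - 3)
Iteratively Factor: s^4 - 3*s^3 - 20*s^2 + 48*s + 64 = (s - 4)*(s^3 + s^2 - 16*s - 16) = (s - 4)*(s + 1)*(s^2 - 16) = (s - 4)*(s + 1)*(s + 4)*(s - 4)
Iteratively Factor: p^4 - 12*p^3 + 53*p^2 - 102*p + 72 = (p - 3)*(p^3 - 9*p^2 + 26*p - 24) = (p - 4)*(p - 3)*(p^2 - 5*p + 6) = (p - 4)*(p - 3)*(p - 2)*(p - 3)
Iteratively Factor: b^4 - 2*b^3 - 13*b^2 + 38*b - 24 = (b + 4)*(b^3 - 6*b^2 + 11*b - 6) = (b - 3)*(b + 4)*(b^2 - 3*b + 2) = (b - 3)*(b - 2)*(b + 4)*(b - 1)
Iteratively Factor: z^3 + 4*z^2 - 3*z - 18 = (z + 3)*(z^2 + z - 6) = (z - 2)*(z + 3)*(z + 3)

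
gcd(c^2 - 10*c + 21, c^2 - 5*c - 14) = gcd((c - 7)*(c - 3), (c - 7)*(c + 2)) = c - 7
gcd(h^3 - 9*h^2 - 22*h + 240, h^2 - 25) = h + 5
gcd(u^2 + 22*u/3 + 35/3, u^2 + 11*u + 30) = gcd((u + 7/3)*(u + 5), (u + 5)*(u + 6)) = u + 5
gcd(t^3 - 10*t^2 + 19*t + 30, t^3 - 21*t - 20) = t^2 - 4*t - 5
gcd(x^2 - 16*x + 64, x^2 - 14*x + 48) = x - 8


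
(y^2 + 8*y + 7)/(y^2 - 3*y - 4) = (y + 7)/(y - 4)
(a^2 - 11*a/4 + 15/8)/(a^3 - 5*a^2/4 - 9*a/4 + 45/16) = 2/(2*a + 3)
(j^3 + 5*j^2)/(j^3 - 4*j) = j*(j + 5)/(j^2 - 4)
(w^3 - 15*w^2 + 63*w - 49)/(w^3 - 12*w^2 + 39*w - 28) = (w - 7)/(w - 4)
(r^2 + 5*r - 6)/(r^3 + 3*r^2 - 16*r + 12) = 1/(r - 2)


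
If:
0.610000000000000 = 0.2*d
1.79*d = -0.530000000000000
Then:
No Solution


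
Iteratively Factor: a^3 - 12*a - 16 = (a + 2)*(a^2 - 2*a - 8) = (a + 2)^2*(a - 4)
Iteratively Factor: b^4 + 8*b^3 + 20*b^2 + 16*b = (b)*(b^3 + 8*b^2 + 20*b + 16) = b*(b + 2)*(b^2 + 6*b + 8) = b*(b + 2)*(b + 4)*(b + 2)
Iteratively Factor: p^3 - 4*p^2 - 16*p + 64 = (p - 4)*(p^2 - 16) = (p - 4)*(p + 4)*(p - 4)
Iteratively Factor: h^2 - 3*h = (h - 3)*(h)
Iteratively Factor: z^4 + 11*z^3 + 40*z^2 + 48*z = (z + 4)*(z^3 + 7*z^2 + 12*z) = (z + 4)^2*(z^2 + 3*z) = z*(z + 4)^2*(z + 3)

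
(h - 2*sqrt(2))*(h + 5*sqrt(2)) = h^2 + 3*sqrt(2)*h - 20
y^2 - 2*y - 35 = (y - 7)*(y + 5)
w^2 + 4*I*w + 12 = (w - 2*I)*(w + 6*I)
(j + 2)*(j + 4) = j^2 + 6*j + 8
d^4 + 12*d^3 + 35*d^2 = d^2*(d + 5)*(d + 7)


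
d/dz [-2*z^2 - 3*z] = -4*z - 3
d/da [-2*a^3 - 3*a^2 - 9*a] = -6*a^2 - 6*a - 9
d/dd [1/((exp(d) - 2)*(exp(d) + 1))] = (1 - 2*exp(d))*exp(d)/(exp(4*d) - 2*exp(3*d) - 3*exp(2*d) + 4*exp(d) + 4)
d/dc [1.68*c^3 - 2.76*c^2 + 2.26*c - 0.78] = 5.04*c^2 - 5.52*c + 2.26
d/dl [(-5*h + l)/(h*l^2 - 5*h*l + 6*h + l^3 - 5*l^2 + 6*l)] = (h*l^2 - 5*h*l + 6*h + l^3 - 5*l^2 + 6*l + (5*h - l)*(2*h*l - 5*h + 3*l^2 - 10*l + 6))/(h*l^2 - 5*h*l + 6*h + l^3 - 5*l^2 + 6*l)^2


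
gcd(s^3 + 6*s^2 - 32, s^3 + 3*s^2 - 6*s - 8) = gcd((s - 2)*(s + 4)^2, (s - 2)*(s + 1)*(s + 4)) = s^2 + 2*s - 8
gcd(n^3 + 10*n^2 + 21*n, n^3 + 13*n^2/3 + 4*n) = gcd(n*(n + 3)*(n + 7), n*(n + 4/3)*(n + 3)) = n^2 + 3*n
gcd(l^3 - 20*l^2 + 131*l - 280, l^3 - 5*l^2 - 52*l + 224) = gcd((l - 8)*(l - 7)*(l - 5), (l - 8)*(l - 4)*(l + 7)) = l - 8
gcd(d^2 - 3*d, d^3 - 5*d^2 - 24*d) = d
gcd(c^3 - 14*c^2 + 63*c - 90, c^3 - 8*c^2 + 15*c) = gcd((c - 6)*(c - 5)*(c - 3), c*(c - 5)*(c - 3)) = c^2 - 8*c + 15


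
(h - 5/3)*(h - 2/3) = h^2 - 7*h/3 + 10/9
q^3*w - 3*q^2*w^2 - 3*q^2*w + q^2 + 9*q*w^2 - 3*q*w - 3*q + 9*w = (q - 3)*(q - 3*w)*(q*w + 1)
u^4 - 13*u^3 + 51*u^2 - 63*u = u*(u - 7)*(u - 3)^2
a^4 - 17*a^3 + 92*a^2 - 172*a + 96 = (a - 8)*(a - 6)*(a - 2)*(a - 1)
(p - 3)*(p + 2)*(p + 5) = p^3 + 4*p^2 - 11*p - 30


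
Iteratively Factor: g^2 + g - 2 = (g - 1)*(g + 2)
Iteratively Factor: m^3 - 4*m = (m)*(m^2 - 4) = m*(m - 2)*(m + 2)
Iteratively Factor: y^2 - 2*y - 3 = (y + 1)*(y - 3)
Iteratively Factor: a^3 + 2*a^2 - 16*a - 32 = (a + 4)*(a^2 - 2*a - 8) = (a + 2)*(a + 4)*(a - 4)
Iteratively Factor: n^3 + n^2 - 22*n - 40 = (n + 4)*(n^2 - 3*n - 10) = (n + 2)*(n + 4)*(n - 5)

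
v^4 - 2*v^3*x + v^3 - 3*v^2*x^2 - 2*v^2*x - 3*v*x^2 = v*(v + 1)*(v - 3*x)*(v + x)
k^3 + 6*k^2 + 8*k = k*(k + 2)*(k + 4)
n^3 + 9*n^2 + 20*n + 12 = (n + 1)*(n + 2)*(n + 6)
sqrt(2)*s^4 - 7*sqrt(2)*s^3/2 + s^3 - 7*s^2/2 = s^2*(s - 7/2)*(sqrt(2)*s + 1)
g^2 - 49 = (g - 7)*(g + 7)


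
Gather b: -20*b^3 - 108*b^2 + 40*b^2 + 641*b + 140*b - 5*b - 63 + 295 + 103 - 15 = -20*b^3 - 68*b^2 + 776*b + 320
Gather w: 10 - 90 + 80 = 0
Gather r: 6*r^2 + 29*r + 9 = 6*r^2 + 29*r + 9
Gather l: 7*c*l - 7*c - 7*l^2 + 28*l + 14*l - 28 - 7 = -7*c - 7*l^2 + l*(7*c + 42) - 35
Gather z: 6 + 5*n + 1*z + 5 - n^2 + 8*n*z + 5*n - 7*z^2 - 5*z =-n^2 + 10*n - 7*z^2 + z*(8*n - 4) + 11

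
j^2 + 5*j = j*(j + 5)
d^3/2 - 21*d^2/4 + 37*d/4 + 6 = (d/2 + 1/4)*(d - 8)*(d - 3)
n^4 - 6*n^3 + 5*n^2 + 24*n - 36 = (n - 3)^2*(n - 2)*(n + 2)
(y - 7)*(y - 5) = y^2 - 12*y + 35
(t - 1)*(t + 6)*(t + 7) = t^3 + 12*t^2 + 29*t - 42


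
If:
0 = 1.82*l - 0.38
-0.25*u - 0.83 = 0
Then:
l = 0.21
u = -3.32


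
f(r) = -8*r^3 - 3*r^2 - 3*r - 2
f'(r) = -24*r^2 - 6*r - 3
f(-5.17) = 1038.83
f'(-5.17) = -613.47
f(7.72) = -3884.75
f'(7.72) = -1479.68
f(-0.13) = -1.64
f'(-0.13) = -2.63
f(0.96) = -14.72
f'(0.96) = -30.88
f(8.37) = -4928.29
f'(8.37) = -1734.59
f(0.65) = -7.41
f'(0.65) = -17.04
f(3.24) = -315.31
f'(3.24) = -274.38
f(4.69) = -907.35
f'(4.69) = -559.05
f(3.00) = -254.00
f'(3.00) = -237.00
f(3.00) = -254.00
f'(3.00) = -237.00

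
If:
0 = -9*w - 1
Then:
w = -1/9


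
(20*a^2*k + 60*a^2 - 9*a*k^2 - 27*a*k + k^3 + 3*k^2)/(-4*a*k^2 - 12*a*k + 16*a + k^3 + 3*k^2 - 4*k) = (-5*a*k - 15*a + k^2 + 3*k)/(k^2 + 3*k - 4)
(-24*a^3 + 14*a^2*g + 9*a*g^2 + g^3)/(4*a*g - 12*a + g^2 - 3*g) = (-6*a^2 + 5*a*g + g^2)/(g - 3)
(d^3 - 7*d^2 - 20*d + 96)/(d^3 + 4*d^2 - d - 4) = (d^2 - 11*d + 24)/(d^2 - 1)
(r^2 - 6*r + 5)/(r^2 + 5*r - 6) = (r - 5)/(r + 6)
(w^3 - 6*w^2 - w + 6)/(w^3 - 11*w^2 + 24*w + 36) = (w - 1)/(w - 6)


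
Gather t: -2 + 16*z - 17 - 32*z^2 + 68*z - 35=-32*z^2 + 84*z - 54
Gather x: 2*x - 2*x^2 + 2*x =-2*x^2 + 4*x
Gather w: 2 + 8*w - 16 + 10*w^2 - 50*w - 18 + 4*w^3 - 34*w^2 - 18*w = 4*w^3 - 24*w^2 - 60*w - 32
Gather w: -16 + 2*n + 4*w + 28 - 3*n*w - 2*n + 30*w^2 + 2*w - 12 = 30*w^2 + w*(6 - 3*n)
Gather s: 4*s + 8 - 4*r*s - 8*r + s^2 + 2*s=-8*r + s^2 + s*(6 - 4*r) + 8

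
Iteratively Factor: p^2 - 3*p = (p - 3)*(p)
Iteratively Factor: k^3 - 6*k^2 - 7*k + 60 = (k + 3)*(k^2 - 9*k + 20) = (k - 5)*(k + 3)*(k - 4)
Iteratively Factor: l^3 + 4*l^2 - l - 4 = (l + 1)*(l^2 + 3*l - 4) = (l - 1)*(l + 1)*(l + 4)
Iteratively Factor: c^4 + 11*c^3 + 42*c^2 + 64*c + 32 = (c + 1)*(c^3 + 10*c^2 + 32*c + 32) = (c + 1)*(c + 4)*(c^2 + 6*c + 8) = (c + 1)*(c + 4)^2*(c + 2)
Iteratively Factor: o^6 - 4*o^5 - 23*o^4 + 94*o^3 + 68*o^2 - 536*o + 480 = (o - 2)*(o^5 - 2*o^4 - 27*o^3 + 40*o^2 + 148*o - 240) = (o - 5)*(o - 2)*(o^4 + 3*o^3 - 12*o^2 - 20*o + 48) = (o - 5)*(o - 2)^2*(o^3 + 5*o^2 - 2*o - 24) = (o - 5)*(o - 2)^2*(o + 4)*(o^2 + o - 6) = (o - 5)*(o - 2)^3*(o + 4)*(o + 3)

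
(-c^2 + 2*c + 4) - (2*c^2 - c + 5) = -3*c^2 + 3*c - 1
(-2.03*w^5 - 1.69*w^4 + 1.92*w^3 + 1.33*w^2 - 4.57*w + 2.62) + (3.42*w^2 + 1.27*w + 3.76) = -2.03*w^5 - 1.69*w^4 + 1.92*w^3 + 4.75*w^2 - 3.3*w + 6.38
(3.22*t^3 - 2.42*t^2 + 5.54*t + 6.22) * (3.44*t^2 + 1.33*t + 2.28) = 11.0768*t^5 - 4.0422*t^4 + 23.1806*t^3 + 23.2474*t^2 + 20.9038*t + 14.1816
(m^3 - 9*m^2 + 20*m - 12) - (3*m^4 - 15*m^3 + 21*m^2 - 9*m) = -3*m^4 + 16*m^3 - 30*m^2 + 29*m - 12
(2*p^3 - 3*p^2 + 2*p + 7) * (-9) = -18*p^3 + 27*p^2 - 18*p - 63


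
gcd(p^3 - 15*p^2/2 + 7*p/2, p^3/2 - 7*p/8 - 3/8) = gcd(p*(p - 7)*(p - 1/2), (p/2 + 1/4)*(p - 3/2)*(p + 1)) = 1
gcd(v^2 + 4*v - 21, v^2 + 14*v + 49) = v + 7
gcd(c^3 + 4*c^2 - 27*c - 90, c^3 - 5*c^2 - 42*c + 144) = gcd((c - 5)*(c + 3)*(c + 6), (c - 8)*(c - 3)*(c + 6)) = c + 6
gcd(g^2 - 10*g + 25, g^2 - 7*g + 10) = g - 5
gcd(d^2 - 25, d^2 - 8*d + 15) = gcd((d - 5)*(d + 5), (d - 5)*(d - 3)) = d - 5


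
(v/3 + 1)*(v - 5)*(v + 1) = v^3/3 - v^2/3 - 17*v/3 - 5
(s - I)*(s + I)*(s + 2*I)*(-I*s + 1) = -I*s^4 + 3*s^3 + I*s^2 + 3*s + 2*I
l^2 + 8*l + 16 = (l + 4)^2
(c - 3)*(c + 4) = c^2 + c - 12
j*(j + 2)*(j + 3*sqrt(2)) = j^3 + 2*j^2 + 3*sqrt(2)*j^2 + 6*sqrt(2)*j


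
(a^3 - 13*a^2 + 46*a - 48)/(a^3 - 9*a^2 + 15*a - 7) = (a^3 - 13*a^2 + 46*a - 48)/(a^3 - 9*a^2 + 15*a - 7)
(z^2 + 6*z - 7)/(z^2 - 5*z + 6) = (z^2 + 6*z - 7)/(z^2 - 5*z + 6)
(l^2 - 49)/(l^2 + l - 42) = (l - 7)/(l - 6)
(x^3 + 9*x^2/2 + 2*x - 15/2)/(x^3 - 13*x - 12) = (2*x^2 + 3*x - 5)/(2*(x^2 - 3*x - 4))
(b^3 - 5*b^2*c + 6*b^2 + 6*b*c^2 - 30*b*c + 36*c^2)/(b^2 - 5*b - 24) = (-b^3 + 5*b^2*c - 6*b^2 - 6*b*c^2 + 30*b*c - 36*c^2)/(-b^2 + 5*b + 24)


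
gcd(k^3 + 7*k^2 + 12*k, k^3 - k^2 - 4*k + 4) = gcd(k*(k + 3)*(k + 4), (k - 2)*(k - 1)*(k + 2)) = 1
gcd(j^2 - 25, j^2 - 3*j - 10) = j - 5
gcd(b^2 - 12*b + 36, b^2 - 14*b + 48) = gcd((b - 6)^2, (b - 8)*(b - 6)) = b - 6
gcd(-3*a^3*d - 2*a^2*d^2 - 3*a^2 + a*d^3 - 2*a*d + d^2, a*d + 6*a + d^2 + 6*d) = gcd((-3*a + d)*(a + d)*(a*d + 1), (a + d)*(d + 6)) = a + d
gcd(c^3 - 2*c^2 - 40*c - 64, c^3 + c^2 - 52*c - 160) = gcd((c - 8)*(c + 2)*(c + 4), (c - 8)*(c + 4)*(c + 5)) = c^2 - 4*c - 32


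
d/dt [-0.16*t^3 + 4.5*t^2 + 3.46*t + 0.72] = -0.48*t^2 + 9.0*t + 3.46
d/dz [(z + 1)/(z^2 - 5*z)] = (-z^2 - 2*z + 5)/(z^2*(z^2 - 10*z + 25))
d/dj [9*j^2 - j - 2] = 18*j - 1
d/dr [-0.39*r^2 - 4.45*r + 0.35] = -0.78*r - 4.45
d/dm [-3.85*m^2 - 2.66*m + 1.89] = -7.7*m - 2.66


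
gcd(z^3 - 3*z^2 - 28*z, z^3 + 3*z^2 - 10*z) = z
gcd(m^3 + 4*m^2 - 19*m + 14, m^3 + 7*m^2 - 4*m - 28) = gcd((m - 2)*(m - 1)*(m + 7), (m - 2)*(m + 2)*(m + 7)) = m^2 + 5*m - 14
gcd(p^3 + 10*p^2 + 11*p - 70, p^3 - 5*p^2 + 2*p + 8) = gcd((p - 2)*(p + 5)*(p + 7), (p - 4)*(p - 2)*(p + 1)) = p - 2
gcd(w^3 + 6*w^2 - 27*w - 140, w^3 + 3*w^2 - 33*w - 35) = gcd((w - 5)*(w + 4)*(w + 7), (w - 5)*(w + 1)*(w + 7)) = w^2 + 2*w - 35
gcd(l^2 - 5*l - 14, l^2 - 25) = 1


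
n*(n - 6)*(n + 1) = n^3 - 5*n^2 - 6*n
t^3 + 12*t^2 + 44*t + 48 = (t + 2)*(t + 4)*(t + 6)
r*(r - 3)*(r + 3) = r^3 - 9*r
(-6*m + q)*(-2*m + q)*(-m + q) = -12*m^3 + 20*m^2*q - 9*m*q^2 + q^3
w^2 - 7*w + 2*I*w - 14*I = (w - 7)*(w + 2*I)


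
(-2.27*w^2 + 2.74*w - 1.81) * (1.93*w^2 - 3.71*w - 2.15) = -4.3811*w^4 + 13.7099*w^3 - 8.7782*w^2 + 0.8241*w + 3.8915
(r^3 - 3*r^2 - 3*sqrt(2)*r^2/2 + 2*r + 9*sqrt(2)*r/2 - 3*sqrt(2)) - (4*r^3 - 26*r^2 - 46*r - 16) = -3*r^3 - 3*sqrt(2)*r^2/2 + 23*r^2 + 9*sqrt(2)*r/2 + 48*r - 3*sqrt(2) + 16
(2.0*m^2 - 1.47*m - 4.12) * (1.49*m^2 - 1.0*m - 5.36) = 2.98*m^4 - 4.1903*m^3 - 15.3888*m^2 + 11.9992*m + 22.0832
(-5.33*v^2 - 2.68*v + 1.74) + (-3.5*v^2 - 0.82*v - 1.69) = -8.83*v^2 - 3.5*v + 0.05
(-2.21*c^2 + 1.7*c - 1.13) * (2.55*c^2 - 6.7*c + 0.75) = -5.6355*c^4 + 19.142*c^3 - 15.929*c^2 + 8.846*c - 0.8475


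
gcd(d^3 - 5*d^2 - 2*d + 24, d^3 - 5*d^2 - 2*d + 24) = d^3 - 5*d^2 - 2*d + 24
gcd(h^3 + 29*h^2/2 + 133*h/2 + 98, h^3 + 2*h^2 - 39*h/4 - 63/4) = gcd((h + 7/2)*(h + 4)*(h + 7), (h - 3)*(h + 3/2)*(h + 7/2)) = h + 7/2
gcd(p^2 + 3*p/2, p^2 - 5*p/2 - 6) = p + 3/2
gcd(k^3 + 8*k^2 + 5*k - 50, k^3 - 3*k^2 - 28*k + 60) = k^2 + 3*k - 10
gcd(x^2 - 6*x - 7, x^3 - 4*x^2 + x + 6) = x + 1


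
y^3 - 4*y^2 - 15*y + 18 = (y - 6)*(y - 1)*(y + 3)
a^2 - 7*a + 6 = (a - 6)*(a - 1)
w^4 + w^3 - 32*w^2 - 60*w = w*(w - 6)*(w + 2)*(w + 5)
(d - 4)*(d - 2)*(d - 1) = d^3 - 7*d^2 + 14*d - 8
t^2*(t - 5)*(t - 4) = t^4 - 9*t^3 + 20*t^2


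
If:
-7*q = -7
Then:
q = 1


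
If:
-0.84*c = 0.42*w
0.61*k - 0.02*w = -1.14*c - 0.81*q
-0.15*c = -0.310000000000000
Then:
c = 2.07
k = -1.32786885245902*q - 3.99781420765027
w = -4.13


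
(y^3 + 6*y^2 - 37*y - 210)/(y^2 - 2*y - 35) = (y^2 + y - 42)/(y - 7)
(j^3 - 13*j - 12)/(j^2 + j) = j - 1 - 12/j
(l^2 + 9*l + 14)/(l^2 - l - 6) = (l + 7)/(l - 3)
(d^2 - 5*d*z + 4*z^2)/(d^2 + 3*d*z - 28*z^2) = (d - z)/(d + 7*z)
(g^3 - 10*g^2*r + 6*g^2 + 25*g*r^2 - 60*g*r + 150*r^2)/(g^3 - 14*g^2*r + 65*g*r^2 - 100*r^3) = (-g - 6)/(-g + 4*r)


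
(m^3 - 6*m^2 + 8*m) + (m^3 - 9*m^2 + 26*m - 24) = 2*m^3 - 15*m^2 + 34*m - 24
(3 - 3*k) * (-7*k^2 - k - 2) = 21*k^3 - 18*k^2 + 3*k - 6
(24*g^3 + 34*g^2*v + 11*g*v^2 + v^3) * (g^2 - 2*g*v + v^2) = 24*g^5 - 14*g^4*v - 33*g^3*v^2 + 13*g^2*v^3 + 9*g*v^4 + v^5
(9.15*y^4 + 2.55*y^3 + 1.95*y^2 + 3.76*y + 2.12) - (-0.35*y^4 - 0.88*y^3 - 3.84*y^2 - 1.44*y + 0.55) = 9.5*y^4 + 3.43*y^3 + 5.79*y^2 + 5.2*y + 1.57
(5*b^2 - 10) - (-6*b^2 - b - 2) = 11*b^2 + b - 8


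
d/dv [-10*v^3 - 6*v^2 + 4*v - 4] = -30*v^2 - 12*v + 4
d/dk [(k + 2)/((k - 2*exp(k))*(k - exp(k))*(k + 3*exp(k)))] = 2*(-k^3 + 7*k^2*exp(2*k) - 3*k^2 - 9*k*exp(3*k) + 14*k*exp(2*k) - 15*exp(3*k) + 7*exp(2*k))/(k^6 - 14*k^4*exp(2*k) + 12*k^3*exp(3*k) + 49*k^2*exp(4*k) - 84*k*exp(5*k) + 36*exp(6*k))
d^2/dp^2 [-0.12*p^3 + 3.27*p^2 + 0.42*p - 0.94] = 6.54 - 0.72*p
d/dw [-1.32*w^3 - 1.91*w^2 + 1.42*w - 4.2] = -3.96*w^2 - 3.82*w + 1.42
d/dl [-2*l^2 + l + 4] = 1 - 4*l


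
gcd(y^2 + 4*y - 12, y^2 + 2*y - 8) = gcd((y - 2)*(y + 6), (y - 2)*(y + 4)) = y - 2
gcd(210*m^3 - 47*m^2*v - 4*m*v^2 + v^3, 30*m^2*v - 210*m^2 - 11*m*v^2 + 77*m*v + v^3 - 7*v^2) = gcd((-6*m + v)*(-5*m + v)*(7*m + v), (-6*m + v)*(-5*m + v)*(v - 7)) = 30*m^2 - 11*m*v + v^2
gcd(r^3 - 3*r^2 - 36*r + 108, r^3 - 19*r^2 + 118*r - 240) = r - 6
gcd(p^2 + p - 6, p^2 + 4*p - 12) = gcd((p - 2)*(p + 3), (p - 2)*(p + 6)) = p - 2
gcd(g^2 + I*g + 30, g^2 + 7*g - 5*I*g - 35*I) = g - 5*I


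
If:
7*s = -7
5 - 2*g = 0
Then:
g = 5/2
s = -1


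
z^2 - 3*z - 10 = (z - 5)*(z + 2)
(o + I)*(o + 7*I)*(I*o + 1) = I*o^3 - 7*o^2 + I*o - 7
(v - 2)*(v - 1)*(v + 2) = v^3 - v^2 - 4*v + 4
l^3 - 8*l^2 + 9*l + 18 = (l - 6)*(l - 3)*(l + 1)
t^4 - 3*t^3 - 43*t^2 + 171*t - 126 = (t - 6)*(t - 3)*(t - 1)*(t + 7)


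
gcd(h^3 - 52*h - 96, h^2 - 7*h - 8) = h - 8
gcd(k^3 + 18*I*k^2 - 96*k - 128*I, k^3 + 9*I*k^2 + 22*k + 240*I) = k + 8*I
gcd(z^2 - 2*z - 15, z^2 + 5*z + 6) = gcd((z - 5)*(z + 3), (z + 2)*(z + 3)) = z + 3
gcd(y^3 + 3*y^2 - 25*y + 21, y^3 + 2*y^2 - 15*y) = y - 3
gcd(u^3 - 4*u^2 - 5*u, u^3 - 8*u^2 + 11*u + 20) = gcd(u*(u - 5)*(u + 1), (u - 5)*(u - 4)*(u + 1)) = u^2 - 4*u - 5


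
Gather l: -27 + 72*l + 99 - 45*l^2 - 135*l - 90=-45*l^2 - 63*l - 18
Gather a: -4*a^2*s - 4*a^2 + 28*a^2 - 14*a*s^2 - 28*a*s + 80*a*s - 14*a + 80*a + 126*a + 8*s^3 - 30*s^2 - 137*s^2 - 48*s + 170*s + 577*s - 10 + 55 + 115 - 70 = a^2*(24 - 4*s) + a*(-14*s^2 + 52*s + 192) + 8*s^3 - 167*s^2 + 699*s + 90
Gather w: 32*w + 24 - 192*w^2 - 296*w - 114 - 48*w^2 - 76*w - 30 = -240*w^2 - 340*w - 120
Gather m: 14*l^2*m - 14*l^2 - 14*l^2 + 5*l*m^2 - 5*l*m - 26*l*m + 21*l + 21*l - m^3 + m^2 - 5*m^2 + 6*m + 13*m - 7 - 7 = -28*l^2 + 42*l - m^3 + m^2*(5*l - 4) + m*(14*l^2 - 31*l + 19) - 14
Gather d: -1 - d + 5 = 4 - d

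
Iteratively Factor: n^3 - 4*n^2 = (n - 4)*(n^2) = n*(n - 4)*(n)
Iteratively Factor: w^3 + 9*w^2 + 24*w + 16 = (w + 1)*(w^2 + 8*w + 16) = (w + 1)*(w + 4)*(w + 4)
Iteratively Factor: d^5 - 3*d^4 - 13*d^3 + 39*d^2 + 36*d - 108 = (d - 3)*(d^4 - 13*d^2 + 36) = (d - 3)*(d + 2)*(d^3 - 2*d^2 - 9*d + 18) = (d - 3)*(d - 2)*(d + 2)*(d^2 - 9) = (d - 3)^2*(d - 2)*(d + 2)*(d + 3)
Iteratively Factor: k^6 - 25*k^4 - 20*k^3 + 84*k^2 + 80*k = (k + 4)*(k^5 - 4*k^4 - 9*k^3 + 16*k^2 + 20*k) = (k - 2)*(k + 4)*(k^4 - 2*k^3 - 13*k^2 - 10*k) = k*(k - 2)*(k + 4)*(k^3 - 2*k^2 - 13*k - 10) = k*(k - 2)*(k + 1)*(k + 4)*(k^2 - 3*k - 10) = k*(k - 5)*(k - 2)*(k + 1)*(k + 4)*(k + 2)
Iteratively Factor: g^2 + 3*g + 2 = (g + 1)*(g + 2)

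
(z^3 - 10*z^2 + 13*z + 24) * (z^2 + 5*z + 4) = z^5 - 5*z^4 - 33*z^3 + 49*z^2 + 172*z + 96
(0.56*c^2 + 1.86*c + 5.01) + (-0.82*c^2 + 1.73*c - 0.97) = -0.26*c^2 + 3.59*c + 4.04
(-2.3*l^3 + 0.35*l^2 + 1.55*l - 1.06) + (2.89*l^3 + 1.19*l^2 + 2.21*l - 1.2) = 0.59*l^3 + 1.54*l^2 + 3.76*l - 2.26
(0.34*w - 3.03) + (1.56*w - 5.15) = 1.9*w - 8.18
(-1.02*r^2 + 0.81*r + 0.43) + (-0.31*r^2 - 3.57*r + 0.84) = -1.33*r^2 - 2.76*r + 1.27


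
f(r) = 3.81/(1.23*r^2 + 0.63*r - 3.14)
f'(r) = 3.81*(-2.46*r - 0.63)/(1.23*r^2 + 0.63*r - 3.14)^2 = (-9.3726*r - 2.4003)/(1.23*r^2 + 0.63*r - 3.14)^2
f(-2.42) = 1.50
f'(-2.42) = 3.15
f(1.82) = 1.83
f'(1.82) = -4.49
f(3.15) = 0.34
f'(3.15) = -0.26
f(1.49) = 7.20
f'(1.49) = -58.39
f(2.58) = 0.57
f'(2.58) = -0.60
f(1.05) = -3.39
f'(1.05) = -9.72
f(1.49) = 7.20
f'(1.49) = -58.39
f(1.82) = 1.83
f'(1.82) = -4.49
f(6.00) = 0.08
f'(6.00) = -0.03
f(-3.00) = 0.63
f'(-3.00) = 0.70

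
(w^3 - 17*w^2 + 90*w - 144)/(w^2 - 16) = (w^3 - 17*w^2 + 90*w - 144)/(w^2 - 16)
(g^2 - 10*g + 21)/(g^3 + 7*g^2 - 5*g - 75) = (g - 7)/(g^2 + 10*g + 25)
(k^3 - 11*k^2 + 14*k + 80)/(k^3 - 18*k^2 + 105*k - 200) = (k + 2)/(k - 5)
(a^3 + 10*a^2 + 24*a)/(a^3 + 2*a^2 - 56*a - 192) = a/(a - 8)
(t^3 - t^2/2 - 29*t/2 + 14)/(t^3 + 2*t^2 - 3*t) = (t^2 + t/2 - 14)/(t*(t + 3))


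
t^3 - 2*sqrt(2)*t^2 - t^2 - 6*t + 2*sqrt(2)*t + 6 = (t - 1)*(t - 3*sqrt(2))*(t + sqrt(2))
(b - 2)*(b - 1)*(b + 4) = b^3 + b^2 - 10*b + 8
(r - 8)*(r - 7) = r^2 - 15*r + 56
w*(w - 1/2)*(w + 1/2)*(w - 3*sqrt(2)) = w^4 - 3*sqrt(2)*w^3 - w^2/4 + 3*sqrt(2)*w/4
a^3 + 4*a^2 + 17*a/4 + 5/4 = (a + 1/2)*(a + 1)*(a + 5/2)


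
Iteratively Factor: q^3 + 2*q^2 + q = (q)*(q^2 + 2*q + 1) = q*(q + 1)*(q + 1)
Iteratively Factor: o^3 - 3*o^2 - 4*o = (o + 1)*(o^2 - 4*o) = (o - 4)*(o + 1)*(o)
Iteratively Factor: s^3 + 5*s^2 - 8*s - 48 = (s + 4)*(s^2 + s - 12) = (s - 3)*(s + 4)*(s + 4)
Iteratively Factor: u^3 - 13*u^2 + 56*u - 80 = (u - 5)*(u^2 - 8*u + 16) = (u - 5)*(u - 4)*(u - 4)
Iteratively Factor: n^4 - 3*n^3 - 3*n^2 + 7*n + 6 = (n - 2)*(n^3 - n^2 - 5*n - 3) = (n - 2)*(n + 1)*(n^2 - 2*n - 3) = (n - 3)*(n - 2)*(n + 1)*(n + 1)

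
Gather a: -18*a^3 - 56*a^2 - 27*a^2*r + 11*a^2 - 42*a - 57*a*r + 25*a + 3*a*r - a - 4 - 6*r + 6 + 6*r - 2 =-18*a^3 + a^2*(-27*r - 45) + a*(-54*r - 18)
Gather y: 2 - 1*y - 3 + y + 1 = 0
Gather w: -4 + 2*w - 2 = 2*w - 6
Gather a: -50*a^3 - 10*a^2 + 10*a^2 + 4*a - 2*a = -50*a^3 + 2*a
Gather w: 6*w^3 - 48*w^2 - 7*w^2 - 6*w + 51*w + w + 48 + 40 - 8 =6*w^3 - 55*w^2 + 46*w + 80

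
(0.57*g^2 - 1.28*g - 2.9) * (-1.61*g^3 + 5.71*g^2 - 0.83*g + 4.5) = -0.9177*g^5 + 5.3155*g^4 - 3.1129*g^3 - 12.9316*g^2 - 3.353*g - 13.05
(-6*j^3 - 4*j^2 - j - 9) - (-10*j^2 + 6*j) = -6*j^3 + 6*j^2 - 7*j - 9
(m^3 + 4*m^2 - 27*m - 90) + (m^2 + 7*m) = m^3 + 5*m^2 - 20*m - 90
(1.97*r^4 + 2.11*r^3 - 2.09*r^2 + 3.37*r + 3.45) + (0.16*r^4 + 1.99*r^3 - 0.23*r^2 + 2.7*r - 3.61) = 2.13*r^4 + 4.1*r^3 - 2.32*r^2 + 6.07*r - 0.16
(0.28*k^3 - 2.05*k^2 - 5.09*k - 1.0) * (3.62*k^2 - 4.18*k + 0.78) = 1.0136*k^5 - 8.5914*k^4 - 9.6384*k^3 + 16.0572*k^2 + 0.2098*k - 0.78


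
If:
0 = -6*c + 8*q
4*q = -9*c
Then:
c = 0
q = 0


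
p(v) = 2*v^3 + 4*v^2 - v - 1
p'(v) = 6*v^2 + 8*v - 1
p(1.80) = 21.82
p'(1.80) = 32.84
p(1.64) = 16.94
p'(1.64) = 28.26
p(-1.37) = 2.73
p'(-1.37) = -0.70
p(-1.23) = 2.56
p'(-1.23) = -1.76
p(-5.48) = -204.53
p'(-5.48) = 135.34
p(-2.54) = -5.43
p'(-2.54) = 17.39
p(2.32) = 43.18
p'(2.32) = 49.85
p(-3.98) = -59.75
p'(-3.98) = 62.20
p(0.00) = -1.00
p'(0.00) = -1.00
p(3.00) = 86.00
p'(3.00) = 77.00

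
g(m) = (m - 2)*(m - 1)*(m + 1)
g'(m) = (m - 2)*(m - 1) + (m - 2)*(m + 1) + (m - 1)*(m + 1)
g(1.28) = -0.46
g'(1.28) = -1.20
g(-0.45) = 1.95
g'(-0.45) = 1.41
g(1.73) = -0.54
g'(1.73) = 1.06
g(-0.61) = 1.64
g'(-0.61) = 2.56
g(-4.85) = -154.28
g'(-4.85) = 88.97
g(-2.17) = -15.47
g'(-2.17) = 21.81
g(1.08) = -0.15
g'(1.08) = -1.82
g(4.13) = 34.20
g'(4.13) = 33.65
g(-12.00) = -2002.00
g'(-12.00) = 479.00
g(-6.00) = -280.00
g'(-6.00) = 131.00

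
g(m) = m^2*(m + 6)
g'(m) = m^2 + 2*m*(m + 6)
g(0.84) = 4.83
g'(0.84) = 12.20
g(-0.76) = 3.03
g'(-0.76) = -7.39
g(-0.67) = 2.39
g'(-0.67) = -6.69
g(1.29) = 12.13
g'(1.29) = 20.47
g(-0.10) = 0.06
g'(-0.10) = -1.17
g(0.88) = 5.33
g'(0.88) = 12.88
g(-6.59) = -25.62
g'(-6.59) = 51.20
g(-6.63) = -27.69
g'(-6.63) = 52.31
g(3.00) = 81.00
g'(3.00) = 63.00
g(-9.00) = -243.00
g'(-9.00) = 135.00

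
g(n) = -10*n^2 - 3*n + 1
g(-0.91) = -4.55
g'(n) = -20*n - 3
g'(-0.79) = 12.80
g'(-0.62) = 9.40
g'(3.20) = -67.00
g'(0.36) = -10.20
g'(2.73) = -57.60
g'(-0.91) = 15.20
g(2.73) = -81.72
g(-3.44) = -107.02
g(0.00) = 1.00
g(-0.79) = -2.87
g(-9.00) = -782.00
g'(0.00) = -3.00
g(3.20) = -111.00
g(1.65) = -31.18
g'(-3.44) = 65.80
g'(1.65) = -36.00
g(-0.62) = -0.98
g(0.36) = -1.38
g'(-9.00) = 177.00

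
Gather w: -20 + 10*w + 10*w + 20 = 20*w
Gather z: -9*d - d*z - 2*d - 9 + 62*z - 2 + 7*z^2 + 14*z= -11*d + 7*z^2 + z*(76 - d) - 11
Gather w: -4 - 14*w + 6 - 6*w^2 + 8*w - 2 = -6*w^2 - 6*w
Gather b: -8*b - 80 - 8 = -8*b - 88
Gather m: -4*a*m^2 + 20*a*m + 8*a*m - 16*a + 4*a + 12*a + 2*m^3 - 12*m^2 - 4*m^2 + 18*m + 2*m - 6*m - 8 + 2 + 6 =2*m^3 + m^2*(-4*a - 16) + m*(28*a + 14)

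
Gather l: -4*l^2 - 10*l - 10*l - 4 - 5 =-4*l^2 - 20*l - 9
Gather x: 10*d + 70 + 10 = 10*d + 80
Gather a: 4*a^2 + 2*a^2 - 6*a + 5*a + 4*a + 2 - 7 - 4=6*a^2 + 3*a - 9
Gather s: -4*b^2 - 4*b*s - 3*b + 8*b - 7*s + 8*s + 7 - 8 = -4*b^2 + 5*b + s*(1 - 4*b) - 1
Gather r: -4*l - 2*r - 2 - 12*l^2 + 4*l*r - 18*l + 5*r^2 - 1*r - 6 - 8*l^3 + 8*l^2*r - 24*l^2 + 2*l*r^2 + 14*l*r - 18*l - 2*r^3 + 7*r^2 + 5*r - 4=-8*l^3 - 36*l^2 - 40*l - 2*r^3 + r^2*(2*l + 12) + r*(8*l^2 + 18*l + 2) - 12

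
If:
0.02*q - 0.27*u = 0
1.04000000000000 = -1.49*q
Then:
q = -0.70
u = -0.05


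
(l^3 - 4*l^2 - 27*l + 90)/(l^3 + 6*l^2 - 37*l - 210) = (l - 3)/(l + 7)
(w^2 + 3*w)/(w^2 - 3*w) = (w + 3)/(w - 3)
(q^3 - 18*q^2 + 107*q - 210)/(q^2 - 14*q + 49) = (q^2 - 11*q + 30)/(q - 7)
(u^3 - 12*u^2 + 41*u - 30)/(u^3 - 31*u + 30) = (u - 6)/(u + 6)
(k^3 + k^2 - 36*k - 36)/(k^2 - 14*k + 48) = (k^2 + 7*k + 6)/(k - 8)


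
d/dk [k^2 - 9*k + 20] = 2*k - 9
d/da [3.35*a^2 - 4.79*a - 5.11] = 6.7*a - 4.79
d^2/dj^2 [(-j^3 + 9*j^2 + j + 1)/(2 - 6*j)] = 3*(3*j^3 - 3*j^2 + j - 7)/(27*j^3 - 27*j^2 + 9*j - 1)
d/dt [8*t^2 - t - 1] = 16*t - 1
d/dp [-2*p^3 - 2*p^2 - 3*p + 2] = -6*p^2 - 4*p - 3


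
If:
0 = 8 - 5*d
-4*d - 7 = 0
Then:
No Solution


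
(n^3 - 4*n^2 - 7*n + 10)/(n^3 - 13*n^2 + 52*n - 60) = (n^2 + n - 2)/(n^2 - 8*n + 12)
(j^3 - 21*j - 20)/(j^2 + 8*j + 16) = (j^2 - 4*j - 5)/(j + 4)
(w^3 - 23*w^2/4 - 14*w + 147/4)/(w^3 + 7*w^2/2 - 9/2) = (4*w^2 - 35*w + 49)/(2*(2*w^2 + w - 3))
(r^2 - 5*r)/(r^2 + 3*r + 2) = r*(r - 5)/(r^2 + 3*r + 2)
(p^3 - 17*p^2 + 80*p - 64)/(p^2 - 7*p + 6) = (p^2 - 16*p + 64)/(p - 6)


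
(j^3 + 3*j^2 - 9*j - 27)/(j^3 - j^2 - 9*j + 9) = (j + 3)/(j - 1)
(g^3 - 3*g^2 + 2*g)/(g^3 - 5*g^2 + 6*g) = (g - 1)/(g - 3)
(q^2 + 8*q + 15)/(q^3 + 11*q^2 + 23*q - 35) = (q + 3)/(q^2 + 6*q - 7)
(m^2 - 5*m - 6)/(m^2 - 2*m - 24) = (m + 1)/(m + 4)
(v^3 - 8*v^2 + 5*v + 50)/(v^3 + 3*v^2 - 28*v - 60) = (v - 5)/(v + 6)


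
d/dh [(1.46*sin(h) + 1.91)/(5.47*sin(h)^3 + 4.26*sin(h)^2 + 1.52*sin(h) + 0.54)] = (-28.2525*sin(h) + 3.9931*sin(3*h) + 18.78135*cos(2*h) - 20.89615)*cos(h)/(5.47*sin(h)^3 + 4.26*sin(h)^2 + 1.52*sin(h) + 0.54)^2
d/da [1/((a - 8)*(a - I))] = ((8 - a)*(a - I)^2 + (-a + I)*(a - 8)^2)/((a - 8)^3*(a - I)^3)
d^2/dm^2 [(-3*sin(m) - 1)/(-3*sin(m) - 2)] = 3*(3*sin(m)^2 - 2*sin(m) - 6)/(3*sin(m) + 2)^3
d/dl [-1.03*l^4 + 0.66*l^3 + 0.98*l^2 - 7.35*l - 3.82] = -4.12*l^3 + 1.98*l^2 + 1.96*l - 7.35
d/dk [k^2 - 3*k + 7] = 2*k - 3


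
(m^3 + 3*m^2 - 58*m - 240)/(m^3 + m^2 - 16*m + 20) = (m^2 - 2*m - 48)/(m^2 - 4*m + 4)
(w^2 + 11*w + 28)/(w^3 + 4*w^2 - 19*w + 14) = (w + 4)/(w^2 - 3*w + 2)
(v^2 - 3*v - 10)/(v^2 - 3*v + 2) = (v^2 - 3*v - 10)/(v^2 - 3*v + 2)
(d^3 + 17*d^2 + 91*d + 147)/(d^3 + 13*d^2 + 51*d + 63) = (d + 7)/(d + 3)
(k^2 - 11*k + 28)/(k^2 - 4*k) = (k - 7)/k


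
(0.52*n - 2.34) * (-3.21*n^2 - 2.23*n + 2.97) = -1.6692*n^3 + 6.3518*n^2 + 6.7626*n - 6.9498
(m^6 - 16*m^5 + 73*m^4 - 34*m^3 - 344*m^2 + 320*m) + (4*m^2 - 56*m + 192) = m^6 - 16*m^5 + 73*m^4 - 34*m^3 - 340*m^2 + 264*m + 192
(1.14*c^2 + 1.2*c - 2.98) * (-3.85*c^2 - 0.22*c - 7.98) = -4.389*c^4 - 4.8708*c^3 + 2.1118*c^2 - 8.9204*c + 23.7804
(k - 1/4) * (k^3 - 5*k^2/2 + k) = k^4 - 11*k^3/4 + 13*k^2/8 - k/4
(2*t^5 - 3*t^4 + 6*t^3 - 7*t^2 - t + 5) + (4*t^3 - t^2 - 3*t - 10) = 2*t^5 - 3*t^4 + 10*t^3 - 8*t^2 - 4*t - 5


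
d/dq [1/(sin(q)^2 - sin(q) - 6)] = (1 - 2*sin(q))*cos(q)/(sin(q) + cos(q)^2 + 5)^2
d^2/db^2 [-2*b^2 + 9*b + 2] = -4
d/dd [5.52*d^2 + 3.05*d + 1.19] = 11.04*d + 3.05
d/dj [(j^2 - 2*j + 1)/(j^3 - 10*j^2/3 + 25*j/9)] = 9*(-3*j^3 + 7*j^2 - 9*j + 5)/(j^2*(27*j^3 - 135*j^2 + 225*j - 125))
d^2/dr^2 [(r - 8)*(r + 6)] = 2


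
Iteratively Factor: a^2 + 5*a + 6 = (a + 3)*(a + 2)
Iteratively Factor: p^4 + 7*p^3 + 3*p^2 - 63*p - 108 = (p + 3)*(p^3 + 4*p^2 - 9*p - 36) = (p + 3)*(p + 4)*(p^2 - 9) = (p - 3)*(p + 3)*(p + 4)*(p + 3)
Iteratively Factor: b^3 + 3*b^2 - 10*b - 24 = (b - 3)*(b^2 + 6*b + 8) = (b - 3)*(b + 2)*(b + 4)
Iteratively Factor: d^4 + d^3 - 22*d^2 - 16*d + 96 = (d + 4)*(d^3 - 3*d^2 - 10*d + 24) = (d - 2)*(d + 4)*(d^2 - d - 12) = (d - 2)*(d + 3)*(d + 4)*(d - 4)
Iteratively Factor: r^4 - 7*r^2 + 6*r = (r + 3)*(r^3 - 3*r^2 + 2*r) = (r - 1)*(r + 3)*(r^2 - 2*r) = r*(r - 1)*(r + 3)*(r - 2)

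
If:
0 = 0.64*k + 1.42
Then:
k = -2.22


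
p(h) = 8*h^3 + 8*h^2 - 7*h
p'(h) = 24*h^2 + 16*h - 7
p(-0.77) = 6.48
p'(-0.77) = -5.09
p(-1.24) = 5.73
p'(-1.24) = 10.06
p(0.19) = -0.99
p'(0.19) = -3.09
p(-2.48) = -55.46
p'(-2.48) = 100.93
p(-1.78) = -7.31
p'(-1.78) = 40.56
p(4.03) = 625.32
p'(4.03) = 447.26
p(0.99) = 8.67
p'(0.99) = 32.36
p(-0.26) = 2.22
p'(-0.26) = -9.54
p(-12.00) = -12588.00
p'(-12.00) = 3257.00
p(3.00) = 267.00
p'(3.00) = 257.00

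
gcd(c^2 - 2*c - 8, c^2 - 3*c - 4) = c - 4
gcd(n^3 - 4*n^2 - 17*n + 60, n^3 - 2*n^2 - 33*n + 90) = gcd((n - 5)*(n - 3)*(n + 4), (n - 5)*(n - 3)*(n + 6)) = n^2 - 8*n + 15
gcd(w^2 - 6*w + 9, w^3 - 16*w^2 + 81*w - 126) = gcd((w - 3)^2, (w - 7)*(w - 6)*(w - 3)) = w - 3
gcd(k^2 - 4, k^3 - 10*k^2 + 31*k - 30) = k - 2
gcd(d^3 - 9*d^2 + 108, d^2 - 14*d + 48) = d - 6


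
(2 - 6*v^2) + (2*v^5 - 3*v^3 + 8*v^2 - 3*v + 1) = 2*v^5 - 3*v^3 + 2*v^2 - 3*v + 3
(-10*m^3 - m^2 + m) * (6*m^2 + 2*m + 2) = -60*m^5 - 26*m^4 - 16*m^3 + 2*m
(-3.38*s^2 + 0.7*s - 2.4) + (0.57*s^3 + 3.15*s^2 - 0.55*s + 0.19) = 0.57*s^3 - 0.23*s^2 + 0.15*s - 2.21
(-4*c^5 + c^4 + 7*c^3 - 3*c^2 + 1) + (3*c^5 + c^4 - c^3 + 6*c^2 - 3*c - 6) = -c^5 + 2*c^4 + 6*c^3 + 3*c^2 - 3*c - 5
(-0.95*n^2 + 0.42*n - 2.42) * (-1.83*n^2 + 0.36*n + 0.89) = 1.7385*n^4 - 1.1106*n^3 + 3.7343*n^2 - 0.4974*n - 2.1538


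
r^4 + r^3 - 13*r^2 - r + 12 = (r - 3)*(r - 1)*(r + 1)*(r + 4)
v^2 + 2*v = v*(v + 2)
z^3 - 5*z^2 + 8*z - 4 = (z - 2)^2*(z - 1)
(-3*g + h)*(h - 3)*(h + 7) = -3*g*h^2 - 12*g*h + 63*g + h^3 + 4*h^2 - 21*h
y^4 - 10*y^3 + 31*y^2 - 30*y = y*(y - 5)*(y - 3)*(y - 2)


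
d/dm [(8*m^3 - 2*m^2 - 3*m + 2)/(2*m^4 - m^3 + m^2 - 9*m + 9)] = (-16*m^6 + 8*m^5 + 24*m^4 - 166*m^3 + 243*m^2 - 40*m - 9)/(4*m^8 - 4*m^7 + 5*m^6 - 38*m^5 + 55*m^4 - 36*m^3 + 99*m^2 - 162*m + 81)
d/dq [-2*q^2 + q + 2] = 1 - 4*q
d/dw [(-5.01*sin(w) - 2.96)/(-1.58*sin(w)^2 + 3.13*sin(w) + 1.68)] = (-7.9158*sin(w)^2 - 9.3536*sin(w) + 0.848000000000001)*cos(w)/(2.4964*sin(w)^4 - 9.8908*sin(w)^3 + 4.4881*sin(w)^2 + 10.5168*sin(w) + 2.8224)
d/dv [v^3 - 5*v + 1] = 3*v^2 - 5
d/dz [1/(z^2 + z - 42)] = (-2*z - 1)/(z^2 + z - 42)^2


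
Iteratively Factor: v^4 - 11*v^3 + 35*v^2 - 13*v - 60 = (v - 3)*(v^3 - 8*v^2 + 11*v + 20) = (v - 3)*(v + 1)*(v^2 - 9*v + 20) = (v - 5)*(v - 3)*(v + 1)*(v - 4)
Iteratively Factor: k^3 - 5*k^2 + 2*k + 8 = (k - 4)*(k^2 - k - 2) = (k - 4)*(k - 2)*(k + 1)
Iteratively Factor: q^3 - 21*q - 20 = (q + 4)*(q^2 - 4*q - 5) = (q - 5)*(q + 4)*(q + 1)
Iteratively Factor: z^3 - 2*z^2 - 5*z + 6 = (z - 3)*(z^2 + z - 2) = (z - 3)*(z - 1)*(z + 2)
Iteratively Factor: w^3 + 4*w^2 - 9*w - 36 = (w + 4)*(w^2 - 9) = (w + 3)*(w + 4)*(w - 3)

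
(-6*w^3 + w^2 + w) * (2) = -12*w^3 + 2*w^2 + 2*w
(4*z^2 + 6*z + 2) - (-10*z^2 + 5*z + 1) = 14*z^2 + z + 1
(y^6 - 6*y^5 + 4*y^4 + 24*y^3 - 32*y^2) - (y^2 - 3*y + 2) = y^6 - 6*y^5 + 4*y^4 + 24*y^3 - 33*y^2 + 3*y - 2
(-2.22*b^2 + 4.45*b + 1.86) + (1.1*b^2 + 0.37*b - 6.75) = -1.12*b^2 + 4.82*b - 4.89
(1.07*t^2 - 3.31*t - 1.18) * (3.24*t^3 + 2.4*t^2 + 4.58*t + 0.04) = 3.4668*t^5 - 8.1564*t^4 - 6.8666*t^3 - 17.949*t^2 - 5.5368*t - 0.0472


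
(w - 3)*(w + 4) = w^2 + w - 12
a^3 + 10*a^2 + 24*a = a*(a + 4)*(a + 6)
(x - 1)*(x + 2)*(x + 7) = x^3 + 8*x^2 + 5*x - 14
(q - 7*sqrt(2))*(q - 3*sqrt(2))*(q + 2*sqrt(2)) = q^3 - 8*sqrt(2)*q^2 + 2*q + 84*sqrt(2)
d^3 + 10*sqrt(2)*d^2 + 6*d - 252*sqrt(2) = (d - 3*sqrt(2))*(d + 6*sqrt(2))*(d + 7*sqrt(2))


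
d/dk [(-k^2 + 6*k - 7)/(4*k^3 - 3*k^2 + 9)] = 2*(3*k*(2*k - 1)*(k^2 - 6*k + 7) + (3 - k)*(4*k^3 - 3*k^2 + 9))/(4*k^3 - 3*k^2 + 9)^2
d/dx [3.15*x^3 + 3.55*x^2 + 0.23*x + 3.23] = 9.45*x^2 + 7.1*x + 0.23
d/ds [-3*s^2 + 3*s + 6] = 3 - 6*s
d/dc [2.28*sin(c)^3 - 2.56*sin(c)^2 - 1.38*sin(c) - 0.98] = (6.84*sin(c)^2 - 5.12*sin(c) - 1.38)*cos(c)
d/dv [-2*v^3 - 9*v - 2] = -6*v^2 - 9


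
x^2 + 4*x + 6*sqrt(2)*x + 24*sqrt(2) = (x + 4)*(x + 6*sqrt(2))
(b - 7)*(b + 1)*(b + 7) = b^3 + b^2 - 49*b - 49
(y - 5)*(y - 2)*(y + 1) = y^3 - 6*y^2 + 3*y + 10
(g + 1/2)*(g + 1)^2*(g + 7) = g^4 + 19*g^3/2 + 39*g^2/2 + 29*g/2 + 7/2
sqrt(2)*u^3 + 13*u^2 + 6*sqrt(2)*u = u*(u + 6*sqrt(2))*(sqrt(2)*u + 1)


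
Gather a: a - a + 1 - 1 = 0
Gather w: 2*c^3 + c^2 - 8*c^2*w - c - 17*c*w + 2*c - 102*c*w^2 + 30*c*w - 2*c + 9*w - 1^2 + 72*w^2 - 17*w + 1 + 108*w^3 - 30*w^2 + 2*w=2*c^3 + c^2 - c + 108*w^3 + w^2*(42 - 102*c) + w*(-8*c^2 + 13*c - 6)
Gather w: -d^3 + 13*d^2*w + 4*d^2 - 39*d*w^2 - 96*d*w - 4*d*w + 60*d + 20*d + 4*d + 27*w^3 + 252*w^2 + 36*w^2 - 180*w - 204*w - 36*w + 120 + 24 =-d^3 + 4*d^2 + 84*d + 27*w^3 + w^2*(288 - 39*d) + w*(13*d^2 - 100*d - 420) + 144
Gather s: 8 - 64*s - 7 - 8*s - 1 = -72*s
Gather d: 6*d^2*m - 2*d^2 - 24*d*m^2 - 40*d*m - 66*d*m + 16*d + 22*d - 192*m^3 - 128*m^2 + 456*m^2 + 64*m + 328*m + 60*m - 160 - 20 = d^2*(6*m - 2) + d*(-24*m^2 - 106*m + 38) - 192*m^3 + 328*m^2 + 452*m - 180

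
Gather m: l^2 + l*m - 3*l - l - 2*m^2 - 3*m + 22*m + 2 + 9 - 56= l^2 - 4*l - 2*m^2 + m*(l + 19) - 45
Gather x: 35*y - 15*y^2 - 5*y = -15*y^2 + 30*y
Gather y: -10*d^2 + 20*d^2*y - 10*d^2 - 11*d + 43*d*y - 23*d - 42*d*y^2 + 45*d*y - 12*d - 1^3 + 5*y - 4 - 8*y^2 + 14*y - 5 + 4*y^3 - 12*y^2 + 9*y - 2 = -20*d^2 - 46*d + 4*y^3 + y^2*(-42*d - 20) + y*(20*d^2 + 88*d + 28) - 12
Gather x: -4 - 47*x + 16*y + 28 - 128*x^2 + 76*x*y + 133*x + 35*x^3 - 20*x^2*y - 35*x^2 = 35*x^3 + x^2*(-20*y - 163) + x*(76*y + 86) + 16*y + 24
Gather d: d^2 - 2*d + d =d^2 - d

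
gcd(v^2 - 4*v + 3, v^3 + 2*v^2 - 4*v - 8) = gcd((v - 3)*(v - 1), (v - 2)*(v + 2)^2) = 1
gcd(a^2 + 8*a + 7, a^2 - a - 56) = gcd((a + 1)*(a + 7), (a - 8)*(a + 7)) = a + 7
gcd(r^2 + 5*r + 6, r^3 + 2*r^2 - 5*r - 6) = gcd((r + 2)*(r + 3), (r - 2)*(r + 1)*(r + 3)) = r + 3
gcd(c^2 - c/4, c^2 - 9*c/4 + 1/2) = c - 1/4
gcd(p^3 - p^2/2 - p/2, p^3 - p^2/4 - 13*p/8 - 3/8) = 1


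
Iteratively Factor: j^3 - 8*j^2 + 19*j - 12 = (j - 1)*(j^2 - 7*j + 12) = (j - 3)*(j - 1)*(j - 4)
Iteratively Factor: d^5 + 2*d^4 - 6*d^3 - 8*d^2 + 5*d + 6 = (d + 1)*(d^4 + d^3 - 7*d^2 - d + 6) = (d + 1)^2*(d^3 - 7*d + 6) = (d + 1)^2*(d + 3)*(d^2 - 3*d + 2) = (d - 2)*(d + 1)^2*(d + 3)*(d - 1)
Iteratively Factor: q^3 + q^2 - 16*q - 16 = (q + 4)*(q^2 - 3*q - 4) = (q - 4)*(q + 4)*(q + 1)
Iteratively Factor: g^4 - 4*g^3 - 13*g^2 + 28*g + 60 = (g + 2)*(g^3 - 6*g^2 - g + 30) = (g - 5)*(g + 2)*(g^2 - g - 6) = (g - 5)*(g + 2)^2*(g - 3)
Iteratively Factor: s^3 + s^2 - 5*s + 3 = (s - 1)*(s^2 + 2*s - 3) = (s - 1)^2*(s + 3)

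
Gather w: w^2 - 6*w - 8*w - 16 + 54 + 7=w^2 - 14*w + 45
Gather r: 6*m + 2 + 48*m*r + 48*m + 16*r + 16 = 54*m + r*(48*m + 16) + 18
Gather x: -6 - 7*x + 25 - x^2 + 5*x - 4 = -x^2 - 2*x + 15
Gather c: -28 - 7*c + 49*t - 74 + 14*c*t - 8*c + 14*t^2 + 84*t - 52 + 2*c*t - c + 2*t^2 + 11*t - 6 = c*(16*t - 16) + 16*t^2 + 144*t - 160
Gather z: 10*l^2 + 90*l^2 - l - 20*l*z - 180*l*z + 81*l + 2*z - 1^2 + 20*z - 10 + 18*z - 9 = 100*l^2 + 80*l + z*(40 - 200*l) - 20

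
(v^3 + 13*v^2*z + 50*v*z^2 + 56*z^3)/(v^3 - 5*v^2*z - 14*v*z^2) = (-v^2 - 11*v*z - 28*z^2)/(v*(-v + 7*z))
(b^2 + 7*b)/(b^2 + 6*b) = (b + 7)/(b + 6)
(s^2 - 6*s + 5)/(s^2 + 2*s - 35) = (s - 1)/(s + 7)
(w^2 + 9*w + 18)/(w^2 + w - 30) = (w + 3)/(w - 5)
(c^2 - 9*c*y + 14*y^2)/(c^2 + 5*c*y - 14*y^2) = (c - 7*y)/(c + 7*y)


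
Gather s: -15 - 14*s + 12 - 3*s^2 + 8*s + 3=-3*s^2 - 6*s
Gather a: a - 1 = a - 1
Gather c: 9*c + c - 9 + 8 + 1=10*c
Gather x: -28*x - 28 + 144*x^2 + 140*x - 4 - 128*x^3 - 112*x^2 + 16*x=-128*x^3 + 32*x^2 + 128*x - 32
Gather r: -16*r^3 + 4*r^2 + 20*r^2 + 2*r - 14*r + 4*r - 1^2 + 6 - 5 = -16*r^3 + 24*r^2 - 8*r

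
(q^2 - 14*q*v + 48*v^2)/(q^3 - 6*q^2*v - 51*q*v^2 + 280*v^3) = (q - 6*v)/(q^2 + 2*q*v - 35*v^2)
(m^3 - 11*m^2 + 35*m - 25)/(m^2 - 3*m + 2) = (m^2 - 10*m + 25)/(m - 2)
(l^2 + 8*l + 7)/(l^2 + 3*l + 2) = (l + 7)/(l + 2)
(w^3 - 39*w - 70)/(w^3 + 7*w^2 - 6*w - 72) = (w^3 - 39*w - 70)/(w^3 + 7*w^2 - 6*w - 72)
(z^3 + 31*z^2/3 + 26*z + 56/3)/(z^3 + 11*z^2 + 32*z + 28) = (z + 4/3)/(z + 2)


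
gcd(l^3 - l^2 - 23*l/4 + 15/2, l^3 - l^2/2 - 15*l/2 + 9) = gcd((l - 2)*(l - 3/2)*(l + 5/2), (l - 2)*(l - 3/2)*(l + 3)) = l^2 - 7*l/2 + 3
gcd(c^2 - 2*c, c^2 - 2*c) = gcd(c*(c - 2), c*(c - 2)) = c^2 - 2*c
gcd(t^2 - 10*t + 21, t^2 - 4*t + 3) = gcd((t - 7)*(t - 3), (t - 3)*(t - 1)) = t - 3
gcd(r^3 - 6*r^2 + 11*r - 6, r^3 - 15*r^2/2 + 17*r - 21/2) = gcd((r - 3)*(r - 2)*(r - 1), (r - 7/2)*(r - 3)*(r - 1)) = r^2 - 4*r + 3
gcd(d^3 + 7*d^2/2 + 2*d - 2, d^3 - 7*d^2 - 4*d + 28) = d + 2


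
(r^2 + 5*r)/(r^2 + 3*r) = (r + 5)/(r + 3)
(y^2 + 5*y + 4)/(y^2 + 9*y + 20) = (y + 1)/(y + 5)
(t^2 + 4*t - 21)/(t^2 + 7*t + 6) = (t^2 + 4*t - 21)/(t^2 + 7*t + 6)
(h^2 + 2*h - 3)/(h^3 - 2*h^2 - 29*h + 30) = (h + 3)/(h^2 - h - 30)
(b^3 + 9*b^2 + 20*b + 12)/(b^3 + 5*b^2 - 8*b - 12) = (b + 2)/(b - 2)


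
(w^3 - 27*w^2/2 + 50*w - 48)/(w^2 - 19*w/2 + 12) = w - 4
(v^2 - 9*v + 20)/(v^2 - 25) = (v - 4)/(v + 5)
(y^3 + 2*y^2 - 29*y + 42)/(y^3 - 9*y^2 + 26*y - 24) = (y + 7)/(y - 4)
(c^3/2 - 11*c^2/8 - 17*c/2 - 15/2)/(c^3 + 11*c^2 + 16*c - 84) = (4*c^3 - 11*c^2 - 68*c - 60)/(8*(c^3 + 11*c^2 + 16*c - 84))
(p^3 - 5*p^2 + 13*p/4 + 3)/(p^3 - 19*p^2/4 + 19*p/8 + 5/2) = 2*(2*p - 3)/(4*p - 5)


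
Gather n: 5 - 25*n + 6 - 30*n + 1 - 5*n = 12 - 60*n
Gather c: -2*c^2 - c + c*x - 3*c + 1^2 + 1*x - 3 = -2*c^2 + c*(x - 4) + x - 2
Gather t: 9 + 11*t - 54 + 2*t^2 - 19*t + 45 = 2*t^2 - 8*t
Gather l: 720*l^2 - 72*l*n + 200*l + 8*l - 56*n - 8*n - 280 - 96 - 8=720*l^2 + l*(208 - 72*n) - 64*n - 384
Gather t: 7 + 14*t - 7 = 14*t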